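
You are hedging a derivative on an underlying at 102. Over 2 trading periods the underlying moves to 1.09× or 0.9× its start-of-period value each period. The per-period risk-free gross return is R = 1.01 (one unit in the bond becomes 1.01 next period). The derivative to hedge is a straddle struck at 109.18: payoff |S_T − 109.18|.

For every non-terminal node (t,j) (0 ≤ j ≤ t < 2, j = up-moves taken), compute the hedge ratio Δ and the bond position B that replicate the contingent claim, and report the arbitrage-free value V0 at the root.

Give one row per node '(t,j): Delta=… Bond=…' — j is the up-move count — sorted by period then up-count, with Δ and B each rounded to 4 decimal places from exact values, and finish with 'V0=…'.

Since d<R<u, set p* = (R−d)/(u−d) = 0.5789; price each node as the discounted p*-expectation of its children.
Terminal payoffs: V(2,0)=26.5600, V(2,1)=9.1180, V(2,2)=12.0062
  t=1,j=0: stock 91.8000 → up 100.0620 (V=9.1180), down 82.6200 (V=26.5600). Price 16.2990; hedge Δ=-1.0000, bond B=108.0990.
  t=1,j=1: stock 111.1800 → up 121.1862 (V=12.0062), down 100.0620 (V=9.1180). Price 10.6833; hedge Δ=0.1367, bond B=-4.5178.
  t=0,j=0: stock 102.0000 → up 111.1800 (V=10.6833), down 91.8000 (V=16.2990). Price 12.9186; hedge Δ=-0.2898, bond B=42.4751.
Root portfolio cost Δ·102+B reproduces V0=12.9186.

(0,0): Delta=-0.2898 Bond=42.4751
(1,0): Delta=-1.0000 Bond=108.0990
(1,1): Delta=0.1367 Bond=-4.5178
V0=12.9186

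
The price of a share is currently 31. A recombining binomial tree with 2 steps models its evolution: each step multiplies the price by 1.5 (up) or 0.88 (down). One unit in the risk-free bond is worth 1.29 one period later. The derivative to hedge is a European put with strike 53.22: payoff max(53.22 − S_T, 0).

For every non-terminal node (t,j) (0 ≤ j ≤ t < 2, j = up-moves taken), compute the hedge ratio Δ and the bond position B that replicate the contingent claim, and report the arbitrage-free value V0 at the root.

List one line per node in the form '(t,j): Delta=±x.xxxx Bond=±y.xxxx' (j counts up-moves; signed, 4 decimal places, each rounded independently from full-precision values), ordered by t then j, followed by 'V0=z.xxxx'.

Under the risk-neutral measure, an up-move has probability p* = (R−d)/(u−d) = 0.6613 and values discount at R = 1.29.
Terminal payoffs: V(2,0)=29.2136, V(2,1)=12.3000, V(2,2)=0.0000
Node (1,0) S=27.2800: V=(p*·12.3000+(1−p*)·29.2136)/1.29=13.9758; Δ=(12.3000−29.2136)/(40.9200−24.0064)=-1.0000; B=V−Δ·S=41.2558
Node (1,1) S=46.5000: V=(p*·0.0000+(1−p*)·12.3000)/1.29=3.2296; Δ=(0.0000−12.3000)/(69.7500−40.9200)=-0.4266; B=V−Δ·S=23.0683
Node (0,0) S=31.0000: V=(p*·3.2296+(1−p*)·13.9758)/1.29=5.3251; Δ=(3.2296−13.9758)/(46.5000−27.2800)=-0.5591; B=V−Δ·S=22.6578
The time-0 hedge costs 5.3251, which is the no-arbitrage price.

(0,0): Delta=-0.5591 Bond=22.6578
(1,0): Delta=-1.0000 Bond=41.2558
(1,1): Delta=-0.4266 Bond=23.0683
V0=5.3251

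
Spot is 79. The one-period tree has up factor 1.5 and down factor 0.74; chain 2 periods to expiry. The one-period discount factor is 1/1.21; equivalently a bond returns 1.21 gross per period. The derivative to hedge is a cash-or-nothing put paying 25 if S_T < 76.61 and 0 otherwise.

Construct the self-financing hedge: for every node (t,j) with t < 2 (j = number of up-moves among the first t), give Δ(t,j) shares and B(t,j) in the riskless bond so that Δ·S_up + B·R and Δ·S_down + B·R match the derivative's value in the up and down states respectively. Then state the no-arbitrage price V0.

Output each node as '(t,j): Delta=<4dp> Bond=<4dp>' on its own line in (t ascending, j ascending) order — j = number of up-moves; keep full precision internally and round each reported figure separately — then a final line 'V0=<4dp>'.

(0,0): Delta=-0.1313 Bond=12.8597
(1,0): Delta=-0.5627 Bond=40.7786
(1,1): Delta=0.0000 Bond=0.0000
V0=2.4862

Under the risk-neutral measure, an up-move has probability p* = (R−d)/(u−d) = 0.6184 and values discount at R = 1.21.
Payoff layer (t=2): V(2,0)=25.0000, V(2,1)=0.0000, V(2,2)=0.0000
  t=1,j=0: stock 58.4600 → up 87.6900 (V=0.0000), down 43.2604 (V=25.0000). Price 7.8839; hedge Δ=-0.5627, bond B=40.7786.
  t=1,j=1: stock 118.5000 → up 177.7500 (V=0.0000), down 87.6900 (V=0.0000). Price 0.0000; hedge Δ=0.0000, bond B=0.0000.
  t=0,j=0: stock 79.0000 → up 118.5000 (V=0.0000), down 58.4600 (V=7.8839). Price 2.4862; hedge Δ=-0.1313, bond B=12.8597.
Self-financing check: at every node Δ·S+B equals the discounted successor values.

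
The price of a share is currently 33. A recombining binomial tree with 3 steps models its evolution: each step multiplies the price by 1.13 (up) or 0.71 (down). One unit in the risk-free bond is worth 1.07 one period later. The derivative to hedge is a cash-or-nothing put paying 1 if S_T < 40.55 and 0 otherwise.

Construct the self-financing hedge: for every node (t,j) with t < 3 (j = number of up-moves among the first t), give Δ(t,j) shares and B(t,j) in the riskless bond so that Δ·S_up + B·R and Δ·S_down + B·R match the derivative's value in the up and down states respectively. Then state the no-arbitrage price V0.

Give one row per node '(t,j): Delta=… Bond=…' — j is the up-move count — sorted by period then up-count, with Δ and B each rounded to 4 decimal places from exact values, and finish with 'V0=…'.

Risk-neutral probability p* = (R−d)/(u−d) = (1.07−0.71)/(1.13−0.71) = 0.8571.
Payoff layer (t=3): V(3,0)=1.0000, V(3,1)=1.0000, V(3,2)=1.0000, V(3,3)=0.0000
  t=2,j=0: stock 16.6353 → up 18.7979 (V=1.0000), down 11.8111 (V=1.0000). Price 0.9346; hedge Δ=0.0000, bond B=0.9346.
  t=2,j=1: stock 26.4759 → up 29.9178 (V=1.0000), down 18.7979 (V=1.0000). Price 0.9346; hedge Δ=0.0000, bond B=0.9346.
  t=2,j=2: stock 42.1377 → up 47.6156 (V=0.0000), down 29.9178 (V=1.0000). Price 0.1335; hedge Δ=-0.0565, bond B=2.5145.
  t=1,j=0: stock 23.4300 → up 26.4759 (V=0.9346), down 16.6353 (V=0.9346). Price 0.8734; hedge Δ=0.0000, bond B=0.8734.
  t=1,j=1: stock 37.2900 → up 42.1377 (V=0.1335), down 26.4759 (V=0.9346). Price 0.2317; hedge Δ=-0.0511, bond B=2.1390.
  t=0,j=0: stock 33.0000 → up 37.2900 (V=0.2317), down 23.4300 (V=0.8734). Price 0.3022; hedge Δ=-0.0463, bond B=1.8301.
Root portfolio cost Δ·33+B reproduces V0=0.3022.

(0,0): Delta=-0.0463 Bond=1.8301
(1,0): Delta=0.0000 Bond=0.8734
(1,1): Delta=-0.0511 Bond=2.1390
(2,0): Delta=0.0000 Bond=0.9346
(2,1): Delta=0.0000 Bond=0.9346
(2,2): Delta=-0.0565 Bond=2.5145
V0=0.3022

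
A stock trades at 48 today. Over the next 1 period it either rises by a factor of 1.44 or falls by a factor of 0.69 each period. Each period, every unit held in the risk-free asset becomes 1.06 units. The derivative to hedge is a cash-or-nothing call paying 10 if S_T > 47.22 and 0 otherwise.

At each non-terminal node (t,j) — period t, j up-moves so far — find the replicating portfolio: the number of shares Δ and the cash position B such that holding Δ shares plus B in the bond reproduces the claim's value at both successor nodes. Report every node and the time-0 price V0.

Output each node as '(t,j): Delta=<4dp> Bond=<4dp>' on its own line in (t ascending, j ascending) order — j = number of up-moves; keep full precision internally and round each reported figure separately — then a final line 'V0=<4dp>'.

(0,0): Delta=0.2778 Bond=-8.6792
V0=4.6541

Risk-neutral probability p* = (R−d)/(u−d) = (1.06−0.69)/(1.44−0.69) = 0.4933.
Terminal payoffs: V(1,0)=0.0000, V(1,1)=10.0000
(0,0): S=48.0000. Δ = (V_up−V_dn)/(S_up−S_dn) = (10.0000−0.0000)/(69.1200−33.1200) = 0.2778. V = [p*·10.0000 + (1−p*)·0.0000]/1.06 = 4.6541. B = V − Δ·S = -8.6792.
Root portfolio cost Δ·48+B reproduces V0=4.6541.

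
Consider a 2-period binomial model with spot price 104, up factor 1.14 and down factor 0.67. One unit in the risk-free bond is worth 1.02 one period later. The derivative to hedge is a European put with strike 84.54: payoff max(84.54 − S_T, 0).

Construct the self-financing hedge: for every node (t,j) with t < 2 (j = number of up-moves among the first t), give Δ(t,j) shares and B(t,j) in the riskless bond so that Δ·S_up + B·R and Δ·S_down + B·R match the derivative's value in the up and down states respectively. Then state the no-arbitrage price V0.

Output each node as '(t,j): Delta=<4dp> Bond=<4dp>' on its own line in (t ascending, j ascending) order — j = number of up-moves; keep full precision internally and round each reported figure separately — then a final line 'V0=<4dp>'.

(0,0): Delta=-0.2440 Bond=29.6090
(1,0): Delta=-1.0000 Bond=82.8824
(1,1): Delta=-0.0916 Bond=12.1391
V0=4.2376

No-arbitrage ⇒ martingale measure with p* = (R−d)/(u−d) = 0.7447.
Payoff layer (t=2): V(2,0)=37.8544, V(2,1)=5.1048, V(2,2)=0.0000
  t=1,j=0: stock 69.6800 → up 79.4352 (V=5.1048), down 46.6856 (V=37.8544). Price 13.2024; hedge Δ=-1.0000, bond B=82.8824.
  t=1,j=1: stock 118.5600 → up 135.1584 (V=0.0000), down 79.4352 (V=5.1048). Price 1.2778; hedge Δ=-0.0916, bond B=12.1391.
  t=0,j=0: stock 104.0000 → up 118.5600 (V=1.2778), down 69.6800 (V=13.2024). Price 4.2376; hedge Δ=-0.2440, bond B=29.6090.
Self-financing check: at every node Δ·S+B equals the discounted successor values.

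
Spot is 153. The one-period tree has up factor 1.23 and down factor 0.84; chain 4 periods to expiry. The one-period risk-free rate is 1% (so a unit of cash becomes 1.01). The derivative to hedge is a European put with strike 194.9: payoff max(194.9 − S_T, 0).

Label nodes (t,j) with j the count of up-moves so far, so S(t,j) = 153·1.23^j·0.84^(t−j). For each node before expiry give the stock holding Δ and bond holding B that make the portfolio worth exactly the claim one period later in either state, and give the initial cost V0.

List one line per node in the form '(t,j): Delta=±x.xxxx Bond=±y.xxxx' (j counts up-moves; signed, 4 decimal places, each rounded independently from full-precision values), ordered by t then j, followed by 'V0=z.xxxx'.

Under the risk-neutral measure, an up-move has probability p* = (R−d)/(u−d) = 0.4359 and values discount at R = 1.01.
Payoff layer (t=4): V(4,0)=118.7257, V(4,1)=83.3590, V(4,2)=31.5722, V(4,3)=0.0000, V(4,4)=0.0000
(3,0): S=90.6837. Δ = (V_up−V_dn)/(S_up−S_dn) = (83.3590−118.7257)/(111.5410−76.1743) = -1.0000. V = [p*·83.3590 + (1−p*)·118.7257]/1.01 = 102.2866. B = V − Δ·S = 192.9703.
(3,1): S=132.7869. Δ = (V_up−V_dn)/(S_up−S_dn) = (31.5722−83.3590)/(163.3278−111.5410) = -1.0000. V = [p*·31.5722 + (1−p*)·83.3590]/1.01 = 60.1834. B = V − Δ·S = 192.9703.
(3,2): S=194.4379. Δ = (V_up−V_dn)/(S_up−S_dn) = (0.0000−31.5722)/(239.1586−163.3278) = -0.4164. V = [p*·0.0000 + (1−p*)·31.5722]/1.01 = 17.6336. B = V − Δ·S = 98.5878.
(3,3): S=284.7127. Δ = (V_up−V_dn)/(S_up−S_dn) = (0.0000−0.0000)/(350.1966−239.1586) = 0.0000. V = [p*·0.0000 + (1−p*)·0.0000]/1.01 = 0.0000. B = V − Δ·S = 0.0000.
(2,0): S=107.9568. Δ = (V_up−V_dn)/(S_up−S_dn) = (60.1834−102.2866)/(132.7869−90.6837) = -1.0000. V = [p*·60.1834 + (1−p*)·102.2866]/1.01 = 83.1029. B = V − Δ·S = 191.0597.
(2,1): S=158.0796. Δ = (V_up−V_dn)/(S_up−S_dn) = (17.6336−60.1834)/(194.4379−132.7869) = -0.6902. V = [p*·17.6336 + (1−p*)·60.1834]/1.01 = 41.2238. B = V − Δ·S = 150.3260.
(2,2): S=231.4737. Δ = (V_up−V_dn)/(S_up−S_dn) = (0.0000−17.6336)/(284.7127−194.4379) = -0.1953. V = [p*·0.0000 + (1−p*)·17.6336]/1.01 = 9.8487. B = V − Δ·S = 55.0630.
(1,0): S=128.5200. Δ = (V_up−V_dn)/(S_up−S_dn) = (41.2238−83.1029)/(158.0796−107.9568) = -0.8355. V = [p*·41.2238 + (1−p*)·83.1029]/1.01 = 64.2059. B = V − Δ·S = 171.5881.
(1,1): S=188.1900. Δ = (V_up−V_dn)/(S_up−S_dn) = (9.8487−41.2238)/(231.4737−158.0796) = -0.4275. V = [p*·9.8487 + (1−p*)·41.2238]/1.01 = 27.2747. B = V − Δ·S = 107.7239.
(0,0): S=153.0000. Δ = (V_up−V_dn)/(S_up−S_dn) = (27.2747−64.2059)/(188.1900−128.5200) = -0.6189. V = [p*·27.2747 + (1−p*)·64.2059]/1.01 = 47.6314. B = V − Δ·S = 142.3266.
The time-0 hedge costs 47.6314, which is the no-arbitrage price.

(0,0): Delta=-0.6189 Bond=142.3266
(1,0): Delta=-0.8355 Bond=171.5881
(1,1): Delta=-0.4275 Bond=107.7239
(2,0): Delta=-1.0000 Bond=191.0597
(2,1): Delta=-0.6902 Bond=150.3260
(2,2): Delta=-0.1953 Bond=55.0630
(3,0): Delta=-1.0000 Bond=192.9703
(3,1): Delta=-1.0000 Bond=192.9703
(3,2): Delta=-0.4164 Bond=98.5878
(3,3): Delta=0.0000 Bond=0.0000
V0=47.6314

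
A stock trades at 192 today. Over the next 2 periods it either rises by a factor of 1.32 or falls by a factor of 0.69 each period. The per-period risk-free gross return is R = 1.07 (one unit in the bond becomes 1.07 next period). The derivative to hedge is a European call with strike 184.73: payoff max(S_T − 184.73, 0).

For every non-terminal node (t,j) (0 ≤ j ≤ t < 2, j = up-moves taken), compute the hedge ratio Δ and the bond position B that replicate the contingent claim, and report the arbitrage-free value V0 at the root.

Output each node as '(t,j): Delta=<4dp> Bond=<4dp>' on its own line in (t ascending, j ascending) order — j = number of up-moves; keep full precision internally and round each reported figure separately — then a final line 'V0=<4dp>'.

(0,0): Delta=0.6982 Bond=-86.4425
(1,0): Delta=0.0000 Bond=0.0000
(1,1): Delta=0.9383 Bond=-153.3444
V0=47.6060

Since d<R<u, set p* = (R−d)/(u−d) = 0.6032; price each node as the discounted p*-expectation of its children.
At expiry t=2: V(2,0)=0.0000, V(2,1)=0.0000, V(2,2)=149.8108
(1,0): S=132.4800. Δ = (V_up−V_dn)/(S_up−S_dn) = (0.0000−0.0000)/(174.8736−91.4112) = 0.0000. V = [p*·0.0000 + (1−p*)·0.0000]/1.07 = 0.0000. B = V − Δ·S = 0.0000.
(1,1): S=253.4400. Δ = (V_up−V_dn)/(S_up−S_dn) = (149.8108−0.0000)/(334.5408−174.8736) = 0.9383. V = [p*·149.8108 + (1−p*)·0.0000]/1.07 = 84.4505. B = V − Δ·S = -153.3444.
(0,0): S=192.0000. Δ = (V_up−V_dn)/(S_up−S_dn) = (84.4505−0.0000)/(253.4400−132.4800) = 0.6982. V = [p*·84.4505 + (1−p*)·0.0000]/1.07 = 47.6060. B = V − Δ·S = -86.4425.
Root portfolio cost Δ·192+B reproduces V0=47.6060.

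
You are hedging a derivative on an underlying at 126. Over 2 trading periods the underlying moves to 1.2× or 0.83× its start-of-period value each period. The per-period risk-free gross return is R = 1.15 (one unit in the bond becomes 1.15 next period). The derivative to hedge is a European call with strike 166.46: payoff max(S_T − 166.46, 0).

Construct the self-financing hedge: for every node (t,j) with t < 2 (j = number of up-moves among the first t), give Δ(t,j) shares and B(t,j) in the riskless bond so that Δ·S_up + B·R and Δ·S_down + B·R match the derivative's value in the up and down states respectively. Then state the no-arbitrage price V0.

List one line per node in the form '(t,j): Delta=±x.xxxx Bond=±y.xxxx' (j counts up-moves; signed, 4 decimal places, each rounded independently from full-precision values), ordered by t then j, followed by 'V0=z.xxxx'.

Since d<R<u, set p* = (R−d)/(u−d) = 0.8649; price each node as the discounted p*-expectation of its children.
Terminal values V(2,·): V(2,0)=0.0000, V(2,1)=0.0000, V(2,2)=14.9800
Node (1,0) S=104.5800: V=(p*·0.0000+(1−p*)·0.0000)/1.15=0.0000; Δ=(0.0000−0.0000)/(125.4960−86.8014)=0.0000; B=V−Δ·S=0.0000
Node (1,1) S=151.2000: V=(p*·14.9800+(1−p*)·0.0000)/1.15=11.2658; Δ=(14.9800−0.0000)/(181.4400−125.4960)=0.2678; B=V−Δ·S=-29.2207
Node (0,0) S=126.0000: V=(p*·11.2658+(1−p*)·0.0000)/1.15=8.4725; Δ=(11.2658−0.0000)/(151.2000−104.5800)=0.2417; B=V−Δ·S=-21.9756
The time-0 hedge costs 8.4725, which is the no-arbitrage price.

(0,0): Delta=0.2417 Bond=-21.9756
(1,0): Delta=0.0000 Bond=0.0000
(1,1): Delta=0.2678 Bond=-29.2207
V0=8.4725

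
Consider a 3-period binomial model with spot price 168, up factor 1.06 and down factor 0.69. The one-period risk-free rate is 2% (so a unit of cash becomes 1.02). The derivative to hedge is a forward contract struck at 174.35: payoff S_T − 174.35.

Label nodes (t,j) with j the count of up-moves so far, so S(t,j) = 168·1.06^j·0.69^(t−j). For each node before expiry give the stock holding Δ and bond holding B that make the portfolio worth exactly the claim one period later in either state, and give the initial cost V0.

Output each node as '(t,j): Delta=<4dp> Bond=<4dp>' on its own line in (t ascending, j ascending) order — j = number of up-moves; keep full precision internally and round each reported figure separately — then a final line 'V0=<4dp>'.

Since d<R<u, set p* = (R−d)/(u−d) = 0.8919; price each node as the discounted p*-expectation of its children.
Terminal values V(3,·): V(3,0)=-119.1605, V(3,1)=-89.5661, V(3,2)=-44.1023, V(3,3)=25.7407
(2,0): S=79.9848. Δ = (V_up−V_dn)/(S_up−S_dn) = (-89.5661−-119.1605)/(84.7839−55.1895) = 1.0000. V = [p*·-89.5661 + (1−p*)·-119.1605]/1.02 = -90.9466. B = V − Δ·S = -170.9314.
(2,1): S=122.8752. Δ = (V_up−V_dn)/(S_up−S_dn) = (-44.1023−-89.5661)/(130.2477−84.7839) = 1.0000. V = [p*·-44.1023 + (1−p*)·-89.5661]/1.02 = -48.0562. B = V − Δ·S = -170.9314.
(2,2): S=188.7648. Δ = (V_up−V_dn)/(S_up−S_dn) = (25.7407−-44.1023)/(200.0907−130.2477) = 1.0000. V = [p*·25.7407 + (1−p*)·-44.1023]/1.02 = 17.8334. B = V − Δ·S = -170.9314.
(1,0): S=115.9200. Δ = (V_up−V_dn)/(S_up−S_dn) = (-48.0562−-90.9466)/(122.8752−79.9848) = 1.0000. V = [p*·-48.0562 + (1−p*)·-90.9466]/1.02 = -51.6598. B = V − Δ·S = -167.5798.
(1,1): S=178.0800. Δ = (V_up−V_dn)/(S_up−S_dn) = (17.8334−-48.0562)/(188.7648−122.8752) = 1.0000. V = [p*·17.8334 + (1−p*)·-48.0562]/1.02 = 10.5002. B = V − Δ·S = -167.5798.
(0,0): S=168.0000. Δ = (V_up−V_dn)/(S_up−S_dn) = (10.5002−-51.6598)/(178.0800−115.9200) = 1.0000. V = [p*·10.5002 + (1−p*)·-51.6598]/1.02 = 3.7061. B = V − Δ·S = -164.2939.
Self-financing check: at every node Δ·S+B equals the discounted successor values.

(0,0): Delta=1.0000 Bond=-164.2939
(1,0): Delta=1.0000 Bond=-167.5798
(1,1): Delta=1.0000 Bond=-167.5798
(2,0): Delta=1.0000 Bond=-170.9314
(2,1): Delta=1.0000 Bond=-170.9314
(2,2): Delta=1.0000 Bond=-170.9314
V0=3.7061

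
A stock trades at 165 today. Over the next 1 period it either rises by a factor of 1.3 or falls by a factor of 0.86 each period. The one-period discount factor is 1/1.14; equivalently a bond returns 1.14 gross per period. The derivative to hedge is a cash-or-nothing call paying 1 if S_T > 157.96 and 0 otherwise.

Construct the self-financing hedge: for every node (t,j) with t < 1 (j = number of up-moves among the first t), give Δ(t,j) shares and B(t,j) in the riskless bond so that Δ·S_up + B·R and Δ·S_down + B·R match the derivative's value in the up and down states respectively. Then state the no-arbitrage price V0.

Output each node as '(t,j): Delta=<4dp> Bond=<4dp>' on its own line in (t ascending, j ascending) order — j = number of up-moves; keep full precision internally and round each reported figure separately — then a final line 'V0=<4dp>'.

(0,0): Delta=0.0138 Bond=-1.7145
V0=0.5582

Risk-neutral probability p* = (R−d)/(u−d) = (1.14−0.86)/(1.3−0.86) = 0.6364.
Terminal payoffs: V(1,0)=0.0000, V(1,1)=1.0000
Node (0,0) S=165.0000: V=(p*·1.0000+(1−p*)·0.0000)/1.14=0.5582; Δ=(1.0000−0.0000)/(214.5000−141.9000)=0.0138; B=V−Δ·S=-1.7145
Root portfolio cost Δ·165+B reproduces V0=0.5582.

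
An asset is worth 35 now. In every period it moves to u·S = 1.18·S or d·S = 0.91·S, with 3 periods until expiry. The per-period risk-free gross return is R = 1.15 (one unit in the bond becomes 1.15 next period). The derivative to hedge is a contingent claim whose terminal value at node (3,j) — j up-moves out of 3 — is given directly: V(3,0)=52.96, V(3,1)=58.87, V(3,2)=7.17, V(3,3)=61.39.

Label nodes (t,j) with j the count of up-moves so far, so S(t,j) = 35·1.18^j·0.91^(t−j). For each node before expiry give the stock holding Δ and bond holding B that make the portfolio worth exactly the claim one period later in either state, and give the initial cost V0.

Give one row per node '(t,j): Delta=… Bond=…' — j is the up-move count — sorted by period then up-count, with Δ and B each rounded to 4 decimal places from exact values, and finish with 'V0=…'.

(0,0): Delta=2.6166 Bond=-60.6672
(1,0): Delta=-4.5805 Bond=159.4611
(1,1): Delta=3.3104 Bond=-98.4208
(2,0): Delta=0.7552 Bond=28.7314
(2,1): Delta=-5.0949 Bond=202.7114
(2,2): Delta=4.1206 Bond=-152.6709
V0=30.9133

Since d<R<u, set p* = (R−d)/(u−d) = 0.8889; price each node as the discounted p*-expectation of its children.
Terminal payoffs: V(3,0)=52.9600, V(3,1)=58.8700, V(3,2)=7.1700, V(3,3)=61.3900
  t=2,j=0: stock 28.9835 → up 34.2005 (V=58.8700), down 26.3750 (V=52.9600). Price 50.6203; hedge Δ=0.7552, bond B=28.7314.
  t=2,j=1: stock 37.5830 → up 44.3479 (V=7.1700), down 34.2005 (V=58.8700). Price 11.2300; hedge Δ=-5.0949, bond B=202.7114.
  t=2,j=2: stock 48.7340 → up 57.5061 (V=61.3900), down 44.3479 (V=7.1700). Price 48.1440; hedge Δ=4.1206, bond B=-152.6709.
  t=1,j=0: stock 31.8500 → up 37.5830 (V=11.2300), down 28.9835 (V=50.6203). Price 13.5710; hedge Δ=-4.5805, bond B=159.4611.
  t=1,j=1: stock 41.3000 → up 48.7340 (V=48.1440), down 37.5830 (V=11.2300). Price 38.2977; hedge Δ=3.3104, bond B=-98.4208.
  t=0,j=0: stock 35.0000 → up 41.3000 (V=38.2977), down 31.8500 (V=13.5710). Price 30.9133; hedge Δ=2.6166, bond B=-60.6672.
Root portfolio cost Δ·35+B reproduces V0=30.9133.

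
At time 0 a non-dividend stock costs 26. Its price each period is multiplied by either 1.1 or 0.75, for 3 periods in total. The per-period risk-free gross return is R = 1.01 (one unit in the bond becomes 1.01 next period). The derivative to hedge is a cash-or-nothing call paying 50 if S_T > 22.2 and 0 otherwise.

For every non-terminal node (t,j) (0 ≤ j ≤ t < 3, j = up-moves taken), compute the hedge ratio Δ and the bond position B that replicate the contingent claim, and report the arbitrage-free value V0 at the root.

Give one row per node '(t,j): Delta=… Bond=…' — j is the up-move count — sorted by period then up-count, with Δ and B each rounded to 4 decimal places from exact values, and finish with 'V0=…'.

Risk-neutral probability p* = (R−d)/(u−d) = (1.01−0.75)/(1.1−0.75) = 0.7429.
At expiry t=3: V(3,0)=0.0000, V(3,1)=0.0000, V(3,2)=50.0000, V(3,3)=50.0000
(2,0): S=14.6250. Δ = (V_up−V_dn)/(S_up−S_dn) = (0.0000−0.0000)/(16.0875−10.9688) = 0.0000. V = [p*·0.0000 + (1−p*)·0.0000]/1.01 = 0.0000. B = V − Δ·S = 0.0000.
(2,1): S=21.4500. Δ = (V_up−V_dn)/(S_up−S_dn) = (50.0000−0.0000)/(23.5950−16.0875) = 6.6600. V = [p*·50.0000 + (1−p*)·0.0000]/1.01 = 36.7751. B = V − Δ·S = -106.0820.
(2,2): S=31.4600. Δ = (V_up−V_dn)/(S_up−S_dn) = (50.0000−50.0000)/(34.6060−23.5950) = 0.0000. V = [p*·50.0000 + (1−p*)·50.0000]/1.01 = 49.5050. B = V − Δ·S = 49.5050.
(1,0): S=19.5000. Δ = (V_up−V_dn)/(S_up−S_dn) = (36.7751−0.0000)/(21.4500−14.6250) = 5.3883. V = [p*·36.7751 + (1−p*)·0.0000]/1.01 = 27.0482. B = V − Δ·S = -78.0236.
(1,1): S=28.6000. Δ = (V_up−V_dn)/(S_up−S_dn) = (49.5050−36.7751)/(31.4600−21.4500) = 1.2717. V = [p*·49.5050 + (1−p*)·36.7751]/1.01 = 45.7738. B = V − Δ·S = 9.4028.
(0,0): S=26.0000. Δ = (V_up−V_dn)/(S_up−S_dn) = (45.7738−27.0482)/(28.6000−19.5000) = 2.0578. V = [p*·45.7738 + (1−p*)·27.0482]/1.01 = 40.5531. B = V − Δ·S = -12.9487.
The time-0 hedge costs 40.5531, which is the no-arbitrage price.

(0,0): Delta=2.0578 Bond=-12.9487
(1,0): Delta=5.3883 Bond=-78.0236
(1,1): Delta=1.2717 Bond=9.4028
(2,0): Delta=0.0000 Bond=0.0000
(2,1): Delta=6.6600 Bond=-106.0820
(2,2): Delta=0.0000 Bond=49.5050
V0=40.5531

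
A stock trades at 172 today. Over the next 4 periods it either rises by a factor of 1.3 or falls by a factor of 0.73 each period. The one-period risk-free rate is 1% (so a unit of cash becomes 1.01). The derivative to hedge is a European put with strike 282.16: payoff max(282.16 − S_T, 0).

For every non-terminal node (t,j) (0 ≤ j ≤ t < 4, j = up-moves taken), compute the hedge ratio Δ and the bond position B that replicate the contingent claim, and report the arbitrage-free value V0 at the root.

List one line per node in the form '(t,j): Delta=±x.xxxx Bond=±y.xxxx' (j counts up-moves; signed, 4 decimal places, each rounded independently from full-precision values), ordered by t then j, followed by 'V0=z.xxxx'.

No-arbitrage ⇒ martingale measure with p* = (R−d)/(u−d) = 0.4912.
Payoff layer (t=4): V(4,0)=233.3150, V(4,1)=195.1758, V(4,2)=127.2566, V(4,3)=6.3047, V(4,4)=0.0000
Node (3,0) S=66.9109: V=(p*·195.1758+(1−p*)·233.3150)/1.01=212.4554; Δ=(195.1758−233.3150)/(86.9842−48.8450)=-1.0000; B=V−Δ·S=279.3663
Node (3,1) S=119.1564: V=(p*·127.2566+(1−p*)·195.1758)/1.01=160.2099; Δ=(127.2566−195.1758)/(154.9034−86.9842)=-1.0000; B=V−Δ·S=279.3663
Node (3,2) S=212.1964: V=(p*·6.3047+(1−p*)·127.2566)/1.01=67.1699; Δ=(6.3047−127.2566)/(275.8553−154.9034)=-1.0000; B=V−Δ·S=279.3663
Node (3,3) S=377.8840: V=(p*·0.0000+(1−p*)·6.3047)/1.01=3.1759; Δ=(0.0000−6.3047)/(491.2492−275.8553)=-0.0293; B=V−Δ·S=14.2367
Node (2,0) S=91.6588: V=(p*·160.2099+(1−p*)·212.4554)/1.01=184.9415; Δ=(160.2099−212.4554)/(119.1564−66.9109)=-1.0000; B=V−Δ·S=276.6003
Node (2,1) S=163.2280: V=(p*·67.1699+(1−p*)·160.2099)/1.01=113.3723; Δ=(67.1699−160.2099)/(212.1964−119.1564)=-1.0000; B=V−Δ·S=276.6003
Node (2,2) S=290.6800: V=(p*·3.1759+(1−p*)·67.1699)/1.01=35.3805; Δ=(3.1759−67.1699)/(377.8840−212.1964)=-0.3862; B=V−Δ·S=147.6507
Node (1,0) S=125.5600: V=(p*·113.3723+(1−p*)·184.9415)/1.01=148.3017; Δ=(113.3723−184.9415)/(163.2280−91.6588)=-1.0000; B=V−Δ·S=273.8617
Node (1,1) S=223.6000: V=(p*·35.3805+(1−p*)·113.3723)/1.01=74.3174; Δ=(35.3805−113.3723)/(290.6800−163.2280)=-0.6119; B=V−Δ·S=211.1452
Node (0,0) S=172.0000: V=(p*·74.3174+(1−p*)·148.3017)/1.01=110.8500; Δ=(74.3174−148.3017)/(223.6000−125.5600)=-0.7546; B=V−Δ·S=240.6471
Check: Δ(0,0)·S0 + B(0,0) = 110.8500 = V0.

(0,0): Delta=-0.7546 Bond=240.6471
(1,0): Delta=-1.0000 Bond=273.8617
(1,1): Delta=-0.6119 Bond=211.1452
(2,0): Delta=-1.0000 Bond=276.6003
(2,1): Delta=-1.0000 Bond=276.6003
(2,2): Delta=-0.3862 Bond=147.6507
(3,0): Delta=-1.0000 Bond=279.3663
(3,1): Delta=-1.0000 Bond=279.3663
(3,2): Delta=-1.0000 Bond=279.3663
(3,3): Delta=-0.0293 Bond=14.2367
V0=110.8500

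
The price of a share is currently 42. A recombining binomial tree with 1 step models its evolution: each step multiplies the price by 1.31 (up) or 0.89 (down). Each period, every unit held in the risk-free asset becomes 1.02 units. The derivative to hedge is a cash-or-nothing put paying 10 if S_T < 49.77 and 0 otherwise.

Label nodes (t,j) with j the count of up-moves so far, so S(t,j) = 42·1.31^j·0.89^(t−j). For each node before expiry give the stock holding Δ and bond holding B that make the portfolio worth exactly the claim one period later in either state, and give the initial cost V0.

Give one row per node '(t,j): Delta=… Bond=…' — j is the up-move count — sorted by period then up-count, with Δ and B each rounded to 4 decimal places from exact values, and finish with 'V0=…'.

(0,0): Delta=-0.5669 Bond=30.5789
V0=6.7694

The replicating-portfolio and risk-neutral prices coincide; use p* = (1.02−0.89)/(1.31−0.89) = 0.3095 for the latter.
Payoff layer (t=1): V(1,0)=10.0000, V(1,1)=0.0000
(0,0): S=42.0000. Δ = (V_up−V_dn)/(S_up−S_dn) = (0.0000−10.0000)/(55.0200−37.3800) = -0.5669. V = [p*·0.0000 + (1−p*)·10.0000]/1.02 = 6.7694. B = V − Δ·S = 30.5789.
Check: Δ(0,0)·S0 + B(0,0) = 6.7694 = V0.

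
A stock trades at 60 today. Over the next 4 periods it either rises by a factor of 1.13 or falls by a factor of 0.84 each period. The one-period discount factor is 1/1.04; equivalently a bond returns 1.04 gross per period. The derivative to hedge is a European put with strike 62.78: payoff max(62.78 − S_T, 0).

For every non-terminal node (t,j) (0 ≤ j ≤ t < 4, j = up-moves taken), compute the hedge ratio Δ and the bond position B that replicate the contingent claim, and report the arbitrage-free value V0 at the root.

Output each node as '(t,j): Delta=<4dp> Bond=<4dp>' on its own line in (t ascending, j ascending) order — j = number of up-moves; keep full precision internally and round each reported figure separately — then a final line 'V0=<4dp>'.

The replicating-portfolio and risk-neutral prices coincide; use p* = (1.04−0.84)/(1.13−0.84) = 0.6897 for the latter.
Terminal values V(4,·): V(4,0)=32.9077, V(4,1)=22.5947, V(4,2)=8.7212, V(4,3)=0.0000, V(4,4)=0.0000
Node (3,0) S=35.5622: V=(p*·22.5947+(1−p*)·32.9077)/1.04=24.8031; Δ=(22.5947−32.9077)/(40.1853−29.8723)=-1.0000; B=V−Δ·S=60.3654
Node (3,1) S=47.8397: V=(p*·8.7212+(1−p*)·22.5947)/1.04=12.5257; Δ=(8.7212−22.5947)/(54.0588−40.1853)=-1.0000; B=V−Δ·S=60.3654
Node (3,2) S=64.3558: V=(p*·0.0000+(1−p*)·8.7212)/1.04=2.6025; Δ=(0.0000−8.7212)/(72.7220−54.0588)=-0.4673; B=V−Δ·S=32.6754
Node (3,3) S=86.5738: V=(p*·0.0000+(1−p*)·0.0000)/1.04=0.0000; Δ=(0.0000−0.0000)/(97.8284−72.7220)=0.0000; B=V−Δ·S=0.0000
Node (2,0) S=42.3360: V=(p*·12.5257+(1−p*)·24.8031)/1.04=15.7076; Δ=(12.5257−24.8031)/(47.8397−35.5622)=-1.0000; B=V−Δ·S=58.0436
Node (2,1) S=56.9520: V=(p*·2.6025+(1−p*)·12.5257)/1.04=5.4636; Δ=(2.6025−12.5257)/(64.3558−47.8397)=-0.6008; B=V−Δ·S=39.6816
Node (2,2) S=76.6140: V=(p*·0.0000+(1−p*)·2.6025)/1.04=0.7766; Δ=(0.0000−2.6025)/(86.5738−64.3558)=-0.1171; B=V−Δ·S=9.7506
Node (1,0) S=50.4000: V=(p*·5.4636+(1−p*)·15.7076)/1.04=8.3103; Δ=(5.4636−15.7076)/(56.9520−42.3360)=-0.7009; B=V−Δ·S=43.6348
Node (1,1) S=67.8000: V=(p*·0.7766+(1−p*)·5.4636)/1.04=2.1454; Δ=(0.7766−5.4636)/(76.6140−56.9520)=-0.2384; B=V−Δ·S=18.3073
Node (0,0) S=60.0000: V=(p*·2.1454+(1−p*)·8.3103)/1.04=3.9025; Δ=(2.1454−8.3103)/(67.8000−50.4000)=-0.3543; B=V−Δ·S=25.1611
Each (Δ,B) replicates both successor values, so the strategy is self-financing and V0 is arbitrage-free.

(0,0): Delta=-0.3543 Bond=25.1611
(1,0): Delta=-0.7009 Bond=43.6348
(1,1): Delta=-0.2384 Bond=18.3073
(2,0): Delta=-1.0000 Bond=58.0436
(2,1): Delta=-0.6008 Bond=39.6816
(2,2): Delta=-0.1171 Bond=9.7506
(3,0): Delta=-1.0000 Bond=60.3654
(3,1): Delta=-1.0000 Bond=60.3654
(3,2): Delta=-0.4673 Bond=32.6754
(3,3): Delta=0.0000 Bond=0.0000
V0=3.9025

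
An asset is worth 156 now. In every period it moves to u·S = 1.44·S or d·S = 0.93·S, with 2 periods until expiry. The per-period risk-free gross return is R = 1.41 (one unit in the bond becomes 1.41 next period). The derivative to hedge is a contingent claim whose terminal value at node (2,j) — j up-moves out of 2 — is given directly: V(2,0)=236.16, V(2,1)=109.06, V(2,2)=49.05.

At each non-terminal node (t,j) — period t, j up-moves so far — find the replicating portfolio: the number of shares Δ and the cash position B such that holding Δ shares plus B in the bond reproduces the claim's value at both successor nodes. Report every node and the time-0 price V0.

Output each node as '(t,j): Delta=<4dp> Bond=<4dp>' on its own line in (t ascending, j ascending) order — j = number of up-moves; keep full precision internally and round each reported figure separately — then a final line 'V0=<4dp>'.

Under the risk-neutral measure, an up-move has probability p* = (R−d)/(u−d) = 0.9412 and values discount at R = 1.41.
At expiry t=2: V(2,0)=236.1600, V(2,1)=109.0600, V(2,2)=49.0500
  t=1,j=0: stock 145.0800 → up 208.9152 (V=109.0600), down 134.9244 (V=236.1600). Price 82.6500; hedge Δ=-1.7178, bond B=331.8657.
  t=1,j=1: stock 224.6400 → up 323.4816 (V=49.0500), down 208.9152 (V=109.0600). Price 37.2908; hedge Δ=-0.5238, bond B=154.9574.
  t=0,j=0: stock 156.0000 → up 224.6400 (V=37.2908), down 145.0800 (V=82.6500). Price 28.3397; hedge Δ=-0.5701, bond B=117.2793.
The time-0 hedge costs 28.3397, which is the no-arbitrage price.

(0,0): Delta=-0.5701 Bond=117.2793
(1,0): Delta=-1.7178 Bond=331.8657
(1,1): Delta=-0.5238 Bond=154.9574
V0=28.3397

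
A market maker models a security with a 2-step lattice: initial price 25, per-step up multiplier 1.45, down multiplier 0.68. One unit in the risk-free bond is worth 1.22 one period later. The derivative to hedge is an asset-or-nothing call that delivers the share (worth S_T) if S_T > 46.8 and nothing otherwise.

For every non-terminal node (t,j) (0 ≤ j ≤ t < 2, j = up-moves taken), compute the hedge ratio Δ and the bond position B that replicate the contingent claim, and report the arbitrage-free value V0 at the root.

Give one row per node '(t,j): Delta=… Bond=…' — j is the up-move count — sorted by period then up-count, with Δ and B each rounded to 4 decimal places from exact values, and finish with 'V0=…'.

(0,0): Delta=1.5696 Bond=-21.8714
(1,0): Delta=0.0000 Bond=0.0000
(1,1): Delta=1.8831 Bond=-38.0482
V0=17.3685

The replicating-portfolio and risk-neutral prices coincide; use p* = (1.22−0.68)/(1.45−0.68) = 0.7013 for the latter.
At expiry t=2: V(2,0)=0.0000, V(2,1)=0.0000, V(2,2)=52.5625
  t=1,j=0: stock 17.0000 → up 24.6500 (V=0.0000), down 11.5600 (V=0.0000). Price 0.0000; hedge Δ=0.0000, bond B=0.0000.
  t=1,j=1: stock 36.2500 → up 52.5625 (V=52.5625), down 24.6500 (V=0.0000). Price 30.2148; hedge Δ=1.8831, bond B=-38.0482.
  t=0,j=0: stock 25.0000 → up 36.2500 (V=30.2148), down 17.0000 (V=0.0000). Price 17.3685; hedge Δ=1.5696, bond B=-21.8714.
Each (Δ,B) replicates both successor values, so the strategy is self-financing and V0 is arbitrage-free.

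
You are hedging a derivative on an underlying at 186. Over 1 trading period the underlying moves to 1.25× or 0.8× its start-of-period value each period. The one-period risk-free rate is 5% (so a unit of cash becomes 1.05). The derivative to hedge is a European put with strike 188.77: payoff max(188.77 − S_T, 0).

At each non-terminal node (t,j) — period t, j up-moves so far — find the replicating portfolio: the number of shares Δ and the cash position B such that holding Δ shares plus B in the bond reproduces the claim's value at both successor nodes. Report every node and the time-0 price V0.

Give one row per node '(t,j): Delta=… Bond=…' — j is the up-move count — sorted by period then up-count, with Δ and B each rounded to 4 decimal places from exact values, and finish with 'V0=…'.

(0,0): Delta=-0.4775 Bond=105.7407
V0=16.9185

The replicating-portfolio and risk-neutral prices coincide; use p* = (1.05−0.8)/(1.25−0.8) = 0.5556 for the latter.
Payoff layer (t=1): V(1,0)=39.9700, V(1,1)=0.0000
  t=0,j=0: stock 186.0000 → up 232.5000 (V=0.0000), down 148.8000 (V=39.9700). Price 16.9185; hedge Δ=-0.4775, bond B=105.7407.
Root portfolio cost Δ·186+B reproduces V0=16.9185.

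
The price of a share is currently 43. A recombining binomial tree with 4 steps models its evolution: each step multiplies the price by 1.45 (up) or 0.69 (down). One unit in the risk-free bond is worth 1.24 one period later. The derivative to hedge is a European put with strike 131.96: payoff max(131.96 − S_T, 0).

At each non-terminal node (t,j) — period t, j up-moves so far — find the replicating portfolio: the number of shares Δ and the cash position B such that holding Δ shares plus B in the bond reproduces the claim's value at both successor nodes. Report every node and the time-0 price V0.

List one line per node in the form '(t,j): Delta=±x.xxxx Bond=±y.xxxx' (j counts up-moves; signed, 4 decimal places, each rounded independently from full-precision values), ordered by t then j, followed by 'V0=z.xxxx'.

Risk-neutral probability p* = (R−d)/(u−d) = (1.24−0.69)/(1.45−0.69) = 0.7237.
Payoff layer (t=4): V(4,0)=122.2131, V(4,1)=111.4775, V(4,2)=88.9170, V(4,3)=41.5073, V(4,4)=0.0000
  t=3,j=0: stock 14.1259 → up 20.4825 (V=111.4775), down 9.7469 (V=122.2131). Price 92.2935; hedge Δ=-1.0000, bond B=106.4194.
  t=3,j=1: stock 29.6848 → up 43.0430 (V=88.9170), down 20.4825 (V=111.4775). Price 76.7345; hedge Δ=-1.0000, bond B=106.4194.
  t=3,j=2: stock 62.3812 → up 90.4527 (V=41.5073), down 43.0430 (V=88.9170). Price 44.0382; hedge Δ=-1.0000, bond B=106.4194.
  t=3,j=3: stock 131.0909 → up 190.0818 (V=0.0000), down 90.4527 (V=41.5073). Price 9.2493; hedge Δ=-0.4166, bond B=63.8642.
  t=2,j=0: stock 20.4723 → up 29.6848 (V=76.7345), down 14.1259 (V=92.2935). Price 65.3498; hedge Δ=-1.0000, bond B=85.8221.
  t=2,j=1: stock 43.0215 → up 62.3812 (V=44.0382), down 29.6848 (V=76.7345). Price 42.8006; hedge Δ=-1.0000, bond B=85.8221.
  t=2,j=2: stock 90.4075 → up 131.0909 (V=9.2493), down 62.3812 (V=44.0382). Price 15.2113; hedge Δ=-0.5063, bond B=60.9862.
  t=1,j=0: stock 29.6700 → up 43.0215 (V=42.8006), down 20.4723 (V=65.3498). Price 39.5413; hedge Δ=-1.0000, bond B=69.2113.
  t=1,j=1: stock 62.3500 → up 90.4075 (V=15.2113), down 43.0215 (V=42.8006). Price 18.4150; hedge Δ=-0.5822, bond B=54.7167.
  t=0,j=0: stock 43.0000 → up 62.3500 (V=18.4150), down 29.6700 (V=39.5413). Price 19.5585; hedge Δ=-0.6465, bond B=47.3563.
Each (Δ,B) replicates both successor values, so the strategy is self-financing and V0 is arbitrage-free.

(0,0): Delta=-0.6465 Bond=47.3563
(1,0): Delta=-1.0000 Bond=69.2113
(1,1): Delta=-0.5822 Bond=54.7167
(2,0): Delta=-1.0000 Bond=85.8221
(2,1): Delta=-1.0000 Bond=85.8221
(2,2): Delta=-0.5063 Bond=60.9862
(3,0): Delta=-1.0000 Bond=106.4194
(3,1): Delta=-1.0000 Bond=106.4194
(3,2): Delta=-1.0000 Bond=106.4194
(3,3): Delta=-0.4166 Bond=63.8642
V0=19.5585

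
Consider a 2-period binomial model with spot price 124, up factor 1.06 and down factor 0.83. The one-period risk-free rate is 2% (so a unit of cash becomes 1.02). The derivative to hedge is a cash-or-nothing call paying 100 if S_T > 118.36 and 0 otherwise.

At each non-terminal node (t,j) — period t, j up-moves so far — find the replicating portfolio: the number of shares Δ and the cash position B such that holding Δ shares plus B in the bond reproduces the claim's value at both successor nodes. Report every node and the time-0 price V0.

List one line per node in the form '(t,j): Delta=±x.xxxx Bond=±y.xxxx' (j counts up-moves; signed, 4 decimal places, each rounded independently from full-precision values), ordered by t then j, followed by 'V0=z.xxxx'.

No-arbitrage ⇒ martingale measure with p* = (R−d)/(u−d) = 0.8261.
At expiry t=2: V(2,0)=0.0000, V(2,1)=0.0000, V(2,2)=100.0000
Node (1,0) S=102.9200: V=(p*·0.0000+(1−p*)·0.0000)/1.02=0.0000; Δ=(0.0000−0.0000)/(109.0952−85.4236)=0.0000; B=V−Δ·S=0.0000
Node (1,1) S=131.4400: V=(p*·100.0000+(1−p*)·0.0000)/1.02=80.9889; Δ=(100.0000−0.0000)/(139.3264−109.0952)=3.3078; B=V−Δ·S=-353.7937
Node (0,0) S=124.0000: V=(p*·80.9889+(1−p*)·0.0000)/1.02=65.5920; Δ=(80.9889−0.0000)/(131.4400−102.9200)=2.8397; B=V−Δ·S=-286.5337
Root portfolio cost Δ·124+B reproduces V0=65.5920.

(0,0): Delta=2.8397 Bond=-286.5337
(1,0): Delta=0.0000 Bond=0.0000
(1,1): Delta=3.3078 Bond=-353.7937
V0=65.5920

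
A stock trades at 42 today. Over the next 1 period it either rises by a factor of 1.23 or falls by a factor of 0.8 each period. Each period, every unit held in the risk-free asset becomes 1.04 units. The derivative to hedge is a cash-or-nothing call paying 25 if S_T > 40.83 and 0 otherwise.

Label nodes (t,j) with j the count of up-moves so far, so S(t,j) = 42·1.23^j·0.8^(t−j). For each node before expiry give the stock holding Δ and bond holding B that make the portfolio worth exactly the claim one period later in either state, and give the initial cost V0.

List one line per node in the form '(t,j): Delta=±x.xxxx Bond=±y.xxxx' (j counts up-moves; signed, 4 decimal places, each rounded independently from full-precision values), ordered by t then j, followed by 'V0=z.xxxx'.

(0,0): Delta=1.3843 Bond=-44.7227
V0=13.4168

Under the risk-neutral measure, an up-move has probability p* = (R−d)/(u−d) = 0.5581 and values discount at R = 1.04.
Payoff layer (t=1): V(1,0)=0.0000, V(1,1)=25.0000
  t=0,j=0: stock 42.0000 → up 51.6600 (V=25.0000), down 33.6000 (V=0.0000). Price 13.4168; hedge Δ=1.3843, bond B=-44.7227.
The time-0 hedge costs 13.4168, which is the no-arbitrage price.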